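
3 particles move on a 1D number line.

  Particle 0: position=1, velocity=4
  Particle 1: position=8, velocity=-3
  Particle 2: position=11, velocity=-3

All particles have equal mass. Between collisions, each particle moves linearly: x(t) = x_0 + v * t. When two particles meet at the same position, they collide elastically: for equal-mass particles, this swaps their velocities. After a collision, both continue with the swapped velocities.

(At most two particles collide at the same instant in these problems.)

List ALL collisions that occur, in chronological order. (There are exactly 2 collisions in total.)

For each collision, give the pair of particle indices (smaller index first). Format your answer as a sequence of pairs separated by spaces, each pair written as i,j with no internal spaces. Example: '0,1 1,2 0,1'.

Collision at t=1: particles 0 and 1 swap velocities; positions: p0=5 p1=5 p2=8; velocities now: v0=-3 v1=4 v2=-3
Collision at t=10/7: particles 1 and 2 swap velocities; positions: p0=26/7 p1=47/7 p2=47/7; velocities now: v0=-3 v1=-3 v2=4

Answer: 0,1 1,2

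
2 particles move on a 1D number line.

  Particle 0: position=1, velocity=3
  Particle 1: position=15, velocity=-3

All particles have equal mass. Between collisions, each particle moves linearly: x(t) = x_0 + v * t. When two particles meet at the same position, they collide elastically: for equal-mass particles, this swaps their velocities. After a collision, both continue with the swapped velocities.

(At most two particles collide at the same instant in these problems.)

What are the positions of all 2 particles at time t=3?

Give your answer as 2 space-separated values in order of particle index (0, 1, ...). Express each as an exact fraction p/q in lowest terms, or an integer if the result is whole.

Answer: 6 10

Derivation:
Collision at t=7/3: particles 0 and 1 swap velocities; positions: p0=8 p1=8; velocities now: v0=-3 v1=3
Advance to t=3 (no further collisions before then); velocities: v0=-3 v1=3; positions = 6 10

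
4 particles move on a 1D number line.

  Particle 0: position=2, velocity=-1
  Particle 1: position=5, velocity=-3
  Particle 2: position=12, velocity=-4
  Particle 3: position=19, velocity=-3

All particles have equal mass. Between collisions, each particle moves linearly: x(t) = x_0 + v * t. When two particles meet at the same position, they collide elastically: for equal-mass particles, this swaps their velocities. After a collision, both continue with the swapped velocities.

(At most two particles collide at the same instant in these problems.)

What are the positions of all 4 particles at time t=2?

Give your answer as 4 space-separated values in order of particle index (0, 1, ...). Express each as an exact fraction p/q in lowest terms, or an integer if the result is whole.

Answer: -1 0 4 13

Derivation:
Collision at t=3/2: particles 0 and 1 swap velocities; positions: p0=1/2 p1=1/2 p2=6 p3=29/2; velocities now: v0=-3 v1=-1 v2=-4 v3=-3
Advance to t=2 (no further collisions before then); velocities: v0=-3 v1=-1 v2=-4 v3=-3; positions = -1 0 4 13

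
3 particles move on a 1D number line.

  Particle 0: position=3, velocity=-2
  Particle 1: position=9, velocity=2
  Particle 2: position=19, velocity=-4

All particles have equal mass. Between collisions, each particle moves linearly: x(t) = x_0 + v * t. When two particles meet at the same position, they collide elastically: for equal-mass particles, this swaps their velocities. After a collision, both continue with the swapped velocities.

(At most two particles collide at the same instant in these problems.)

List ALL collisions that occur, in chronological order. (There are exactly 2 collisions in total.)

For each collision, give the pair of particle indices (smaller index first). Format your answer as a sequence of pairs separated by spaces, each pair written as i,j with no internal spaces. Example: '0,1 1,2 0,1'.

Collision at t=5/3: particles 1 and 2 swap velocities; positions: p0=-1/3 p1=37/3 p2=37/3; velocities now: v0=-2 v1=-4 v2=2
Collision at t=8: particles 0 and 1 swap velocities; positions: p0=-13 p1=-13 p2=25; velocities now: v0=-4 v1=-2 v2=2

Answer: 1,2 0,1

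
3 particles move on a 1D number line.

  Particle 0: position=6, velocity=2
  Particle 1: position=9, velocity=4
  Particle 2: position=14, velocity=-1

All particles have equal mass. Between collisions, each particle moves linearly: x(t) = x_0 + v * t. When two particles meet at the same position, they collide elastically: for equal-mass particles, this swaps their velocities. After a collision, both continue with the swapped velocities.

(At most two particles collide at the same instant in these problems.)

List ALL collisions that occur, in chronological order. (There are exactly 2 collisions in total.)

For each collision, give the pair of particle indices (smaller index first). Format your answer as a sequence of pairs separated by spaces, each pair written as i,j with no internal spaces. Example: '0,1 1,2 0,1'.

Collision at t=1: particles 1 and 2 swap velocities; positions: p0=8 p1=13 p2=13; velocities now: v0=2 v1=-1 v2=4
Collision at t=8/3: particles 0 and 1 swap velocities; positions: p0=34/3 p1=34/3 p2=59/3; velocities now: v0=-1 v1=2 v2=4

Answer: 1,2 0,1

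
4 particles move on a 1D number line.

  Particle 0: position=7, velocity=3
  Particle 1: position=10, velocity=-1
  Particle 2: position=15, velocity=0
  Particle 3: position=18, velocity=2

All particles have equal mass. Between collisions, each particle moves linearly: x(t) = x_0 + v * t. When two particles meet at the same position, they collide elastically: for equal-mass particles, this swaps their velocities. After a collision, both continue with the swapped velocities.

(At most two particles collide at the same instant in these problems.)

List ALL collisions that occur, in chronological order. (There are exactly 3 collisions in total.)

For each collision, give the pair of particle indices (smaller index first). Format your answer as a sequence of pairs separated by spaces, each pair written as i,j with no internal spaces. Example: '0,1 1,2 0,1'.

Answer: 0,1 1,2 2,3

Derivation:
Collision at t=3/4: particles 0 and 1 swap velocities; positions: p0=37/4 p1=37/4 p2=15 p3=39/2; velocities now: v0=-1 v1=3 v2=0 v3=2
Collision at t=8/3: particles 1 and 2 swap velocities; positions: p0=22/3 p1=15 p2=15 p3=70/3; velocities now: v0=-1 v1=0 v2=3 v3=2
Collision at t=11: particles 2 and 3 swap velocities; positions: p0=-1 p1=15 p2=40 p3=40; velocities now: v0=-1 v1=0 v2=2 v3=3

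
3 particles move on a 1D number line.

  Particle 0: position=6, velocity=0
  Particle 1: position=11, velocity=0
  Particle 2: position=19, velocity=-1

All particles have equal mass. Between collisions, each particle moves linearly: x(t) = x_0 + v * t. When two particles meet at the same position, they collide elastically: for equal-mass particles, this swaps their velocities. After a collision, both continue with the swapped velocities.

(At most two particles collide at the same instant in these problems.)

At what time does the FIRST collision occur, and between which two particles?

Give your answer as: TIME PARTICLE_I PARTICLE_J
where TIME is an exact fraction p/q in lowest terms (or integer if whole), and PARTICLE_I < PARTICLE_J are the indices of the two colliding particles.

Answer: 8 1 2

Derivation:
Pair (0,1): pos 6,11 vel 0,0 -> not approaching (rel speed 0 <= 0)
Pair (1,2): pos 11,19 vel 0,-1 -> gap=8, closing at 1/unit, collide at t=8
Earliest collision: t=8 between 1 and 2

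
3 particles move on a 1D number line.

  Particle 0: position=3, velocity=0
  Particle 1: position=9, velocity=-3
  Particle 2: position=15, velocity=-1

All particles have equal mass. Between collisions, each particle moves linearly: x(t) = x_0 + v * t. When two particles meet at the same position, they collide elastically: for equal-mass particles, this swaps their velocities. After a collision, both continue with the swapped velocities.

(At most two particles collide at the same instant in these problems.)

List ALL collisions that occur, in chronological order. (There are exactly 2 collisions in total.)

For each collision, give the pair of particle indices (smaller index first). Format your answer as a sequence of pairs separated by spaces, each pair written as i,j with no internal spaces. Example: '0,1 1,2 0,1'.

Answer: 0,1 1,2

Derivation:
Collision at t=2: particles 0 and 1 swap velocities; positions: p0=3 p1=3 p2=13; velocities now: v0=-3 v1=0 v2=-1
Collision at t=12: particles 1 and 2 swap velocities; positions: p0=-27 p1=3 p2=3; velocities now: v0=-3 v1=-1 v2=0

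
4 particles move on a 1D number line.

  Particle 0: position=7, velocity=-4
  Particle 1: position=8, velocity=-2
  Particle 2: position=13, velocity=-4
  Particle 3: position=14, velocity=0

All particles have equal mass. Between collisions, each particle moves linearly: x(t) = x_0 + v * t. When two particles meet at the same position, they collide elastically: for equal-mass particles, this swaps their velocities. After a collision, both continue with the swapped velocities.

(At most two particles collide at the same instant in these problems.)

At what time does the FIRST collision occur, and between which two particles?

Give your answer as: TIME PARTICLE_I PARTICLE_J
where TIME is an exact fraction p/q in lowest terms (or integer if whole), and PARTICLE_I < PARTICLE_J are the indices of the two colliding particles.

Answer: 5/2 1 2

Derivation:
Pair (0,1): pos 7,8 vel -4,-2 -> not approaching (rel speed -2 <= 0)
Pair (1,2): pos 8,13 vel -2,-4 -> gap=5, closing at 2/unit, collide at t=5/2
Pair (2,3): pos 13,14 vel -4,0 -> not approaching (rel speed -4 <= 0)
Earliest collision: t=5/2 between 1 and 2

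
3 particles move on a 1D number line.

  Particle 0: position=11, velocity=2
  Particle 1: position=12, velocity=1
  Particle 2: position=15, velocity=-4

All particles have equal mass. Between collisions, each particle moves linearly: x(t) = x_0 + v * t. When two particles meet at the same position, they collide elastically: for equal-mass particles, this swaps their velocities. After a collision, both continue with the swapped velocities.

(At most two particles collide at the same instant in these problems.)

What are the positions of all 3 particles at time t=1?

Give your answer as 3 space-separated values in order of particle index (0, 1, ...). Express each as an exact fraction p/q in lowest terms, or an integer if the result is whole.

Collision at t=3/5: particles 1 and 2 swap velocities; positions: p0=61/5 p1=63/5 p2=63/5; velocities now: v0=2 v1=-4 v2=1
Collision at t=2/3: particles 0 and 1 swap velocities; positions: p0=37/3 p1=37/3 p2=38/3; velocities now: v0=-4 v1=2 v2=1
Collision at t=1: particles 1 and 2 swap velocities; positions: p0=11 p1=13 p2=13; velocities now: v0=-4 v1=1 v2=2
Advance to t=1 (no further collisions before then); velocities: v0=-4 v1=1 v2=2; positions = 11 13 13

Answer: 11 13 13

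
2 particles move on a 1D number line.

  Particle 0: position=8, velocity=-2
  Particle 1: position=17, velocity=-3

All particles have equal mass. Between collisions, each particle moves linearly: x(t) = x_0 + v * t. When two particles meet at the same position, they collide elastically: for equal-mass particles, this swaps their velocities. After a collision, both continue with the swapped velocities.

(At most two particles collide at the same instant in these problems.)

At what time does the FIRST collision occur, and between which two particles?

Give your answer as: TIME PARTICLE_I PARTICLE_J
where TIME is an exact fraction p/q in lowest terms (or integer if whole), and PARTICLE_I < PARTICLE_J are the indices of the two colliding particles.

Answer: 9 0 1

Derivation:
Pair (0,1): pos 8,17 vel -2,-3 -> gap=9, closing at 1/unit, collide at t=9
Earliest collision: t=9 between 0 and 1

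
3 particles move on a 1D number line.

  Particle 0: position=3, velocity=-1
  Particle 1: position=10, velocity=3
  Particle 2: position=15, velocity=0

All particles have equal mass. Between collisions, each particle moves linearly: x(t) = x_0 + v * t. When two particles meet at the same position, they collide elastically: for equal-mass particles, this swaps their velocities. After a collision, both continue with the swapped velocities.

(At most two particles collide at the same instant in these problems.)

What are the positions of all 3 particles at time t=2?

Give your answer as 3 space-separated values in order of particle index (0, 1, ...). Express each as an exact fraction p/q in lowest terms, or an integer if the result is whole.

Answer: 1 15 16

Derivation:
Collision at t=5/3: particles 1 and 2 swap velocities; positions: p0=4/3 p1=15 p2=15; velocities now: v0=-1 v1=0 v2=3
Advance to t=2 (no further collisions before then); velocities: v0=-1 v1=0 v2=3; positions = 1 15 16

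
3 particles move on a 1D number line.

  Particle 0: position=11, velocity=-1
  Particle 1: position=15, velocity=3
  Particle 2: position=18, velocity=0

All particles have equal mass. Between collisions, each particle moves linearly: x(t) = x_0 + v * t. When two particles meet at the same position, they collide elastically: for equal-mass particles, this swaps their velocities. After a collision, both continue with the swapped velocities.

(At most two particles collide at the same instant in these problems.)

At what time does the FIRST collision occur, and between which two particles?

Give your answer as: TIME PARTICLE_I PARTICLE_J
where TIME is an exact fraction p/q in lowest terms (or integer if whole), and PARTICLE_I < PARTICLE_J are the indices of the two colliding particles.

Pair (0,1): pos 11,15 vel -1,3 -> not approaching (rel speed -4 <= 0)
Pair (1,2): pos 15,18 vel 3,0 -> gap=3, closing at 3/unit, collide at t=1
Earliest collision: t=1 between 1 and 2

Answer: 1 1 2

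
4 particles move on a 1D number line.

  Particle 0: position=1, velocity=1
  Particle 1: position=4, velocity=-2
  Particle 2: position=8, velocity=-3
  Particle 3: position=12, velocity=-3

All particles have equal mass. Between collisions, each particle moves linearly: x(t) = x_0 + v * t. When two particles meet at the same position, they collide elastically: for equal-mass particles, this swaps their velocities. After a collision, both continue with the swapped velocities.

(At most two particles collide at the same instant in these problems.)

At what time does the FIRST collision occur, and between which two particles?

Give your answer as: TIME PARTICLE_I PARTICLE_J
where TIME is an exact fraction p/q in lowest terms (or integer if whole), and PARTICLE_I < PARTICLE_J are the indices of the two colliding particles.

Answer: 1 0 1

Derivation:
Pair (0,1): pos 1,4 vel 1,-2 -> gap=3, closing at 3/unit, collide at t=1
Pair (1,2): pos 4,8 vel -2,-3 -> gap=4, closing at 1/unit, collide at t=4
Pair (2,3): pos 8,12 vel -3,-3 -> not approaching (rel speed 0 <= 0)
Earliest collision: t=1 between 0 and 1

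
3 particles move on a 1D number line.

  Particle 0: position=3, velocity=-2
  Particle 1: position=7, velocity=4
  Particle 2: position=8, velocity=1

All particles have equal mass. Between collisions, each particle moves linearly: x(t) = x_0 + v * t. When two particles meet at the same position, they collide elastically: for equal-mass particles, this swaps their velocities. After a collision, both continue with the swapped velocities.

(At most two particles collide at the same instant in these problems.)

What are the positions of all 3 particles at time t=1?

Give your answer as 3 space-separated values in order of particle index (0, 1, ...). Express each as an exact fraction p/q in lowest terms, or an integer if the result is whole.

Collision at t=1/3: particles 1 and 2 swap velocities; positions: p0=7/3 p1=25/3 p2=25/3; velocities now: v0=-2 v1=1 v2=4
Advance to t=1 (no further collisions before then); velocities: v0=-2 v1=1 v2=4; positions = 1 9 11

Answer: 1 9 11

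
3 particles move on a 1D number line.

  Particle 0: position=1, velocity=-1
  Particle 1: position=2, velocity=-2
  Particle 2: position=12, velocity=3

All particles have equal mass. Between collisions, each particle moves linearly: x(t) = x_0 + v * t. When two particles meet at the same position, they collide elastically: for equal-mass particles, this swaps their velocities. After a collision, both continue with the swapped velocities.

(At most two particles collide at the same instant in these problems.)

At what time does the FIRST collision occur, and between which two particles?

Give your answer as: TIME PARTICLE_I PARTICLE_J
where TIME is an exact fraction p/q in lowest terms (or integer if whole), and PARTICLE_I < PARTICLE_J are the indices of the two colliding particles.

Pair (0,1): pos 1,2 vel -1,-2 -> gap=1, closing at 1/unit, collide at t=1
Pair (1,2): pos 2,12 vel -2,3 -> not approaching (rel speed -5 <= 0)
Earliest collision: t=1 between 0 and 1

Answer: 1 0 1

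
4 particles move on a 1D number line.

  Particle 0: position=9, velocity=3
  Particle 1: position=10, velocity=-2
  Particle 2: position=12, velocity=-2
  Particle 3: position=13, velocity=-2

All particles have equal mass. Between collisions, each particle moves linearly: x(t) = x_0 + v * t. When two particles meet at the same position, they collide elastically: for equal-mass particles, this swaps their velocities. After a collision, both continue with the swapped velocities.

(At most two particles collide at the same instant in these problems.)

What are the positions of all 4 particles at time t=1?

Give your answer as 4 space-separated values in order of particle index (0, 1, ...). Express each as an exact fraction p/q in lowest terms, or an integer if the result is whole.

Answer: 8 10 11 12

Derivation:
Collision at t=1/5: particles 0 and 1 swap velocities; positions: p0=48/5 p1=48/5 p2=58/5 p3=63/5; velocities now: v0=-2 v1=3 v2=-2 v3=-2
Collision at t=3/5: particles 1 and 2 swap velocities; positions: p0=44/5 p1=54/5 p2=54/5 p3=59/5; velocities now: v0=-2 v1=-2 v2=3 v3=-2
Collision at t=4/5: particles 2 and 3 swap velocities; positions: p0=42/5 p1=52/5 p2=57/5 p3=57/5; velocities now: v0=-2 v1=-2 v2=-2 v3=3
Advance to t=1 (no further collisions before then); velocities: v0=-2 v1=-2 v2=-2 v3=3; positions = 8 10 11 12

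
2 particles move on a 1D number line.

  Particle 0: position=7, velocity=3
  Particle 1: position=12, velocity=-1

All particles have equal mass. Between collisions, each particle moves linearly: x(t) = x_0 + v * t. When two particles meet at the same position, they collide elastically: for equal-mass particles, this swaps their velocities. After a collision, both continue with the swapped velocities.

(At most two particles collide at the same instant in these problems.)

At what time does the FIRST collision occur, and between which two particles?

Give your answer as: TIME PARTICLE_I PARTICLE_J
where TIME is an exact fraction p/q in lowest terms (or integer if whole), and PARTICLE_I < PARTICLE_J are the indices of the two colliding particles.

Pair (0,1): pos 7,12 vel 3,-1 -> gap=5, closing at 4/unit, collide at t=5/4
Earliest collision: t=5/4 between 0 and 1

Answer: 5/4 0 1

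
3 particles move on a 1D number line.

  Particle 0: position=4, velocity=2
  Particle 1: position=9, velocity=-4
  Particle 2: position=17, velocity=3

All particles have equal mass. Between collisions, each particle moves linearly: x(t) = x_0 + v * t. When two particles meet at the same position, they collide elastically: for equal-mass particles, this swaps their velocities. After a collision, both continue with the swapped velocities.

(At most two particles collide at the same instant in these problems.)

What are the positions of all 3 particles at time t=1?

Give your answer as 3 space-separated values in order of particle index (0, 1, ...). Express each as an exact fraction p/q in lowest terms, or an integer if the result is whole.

Collision at t=5/6: particles 0 and 1 swap velocities; positions: p0=17/3 p1=17/3 p2=39/2; velocities now: v0=-4 v1=2 v2=3
Advance to t=1 (no further collisions before then); velocities: v0=-4 v1=2 v2=3; positions = 5 6 20

Answer: 5 6 20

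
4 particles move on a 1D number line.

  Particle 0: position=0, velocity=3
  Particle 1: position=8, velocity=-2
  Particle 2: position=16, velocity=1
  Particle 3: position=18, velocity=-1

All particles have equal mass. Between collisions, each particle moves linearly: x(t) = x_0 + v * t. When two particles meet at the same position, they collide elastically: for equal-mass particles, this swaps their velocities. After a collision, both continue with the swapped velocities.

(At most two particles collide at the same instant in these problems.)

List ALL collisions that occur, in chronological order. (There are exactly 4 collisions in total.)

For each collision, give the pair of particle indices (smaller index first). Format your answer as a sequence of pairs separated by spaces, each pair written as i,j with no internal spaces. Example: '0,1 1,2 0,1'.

Answer: 2,3 0,1 1,2 2,3

Derivation:
Collision at t=1: particles 2 and 3 swap velocities; positions: p0=3 p1=6 p2=17 p3=17; velocities now: v0=3 v1=-2 v2=-1 v3=1
Collision at t=8/5: particles 0 and 1 swap velocities; positions: p0=24/5 p1=24/5 p2=82/5 p3=88/5; velocities now: v0=-2 v1=3 v2=-1 v3=1
Collision at t=9/2: particles 1 and 2 swap velocities; positions: p0=-1 p1=27/2 p2=27/2 p3=41/2; velocities now: v0=-2 v1=-1 v2=3 v3=1
Collision at t=8: particles 2 and 3 swap velocities; positions: p0=-8 p1=10 p2=24 p3=24; velocities now: v0=-2 v1=-1 v2=1 v3=3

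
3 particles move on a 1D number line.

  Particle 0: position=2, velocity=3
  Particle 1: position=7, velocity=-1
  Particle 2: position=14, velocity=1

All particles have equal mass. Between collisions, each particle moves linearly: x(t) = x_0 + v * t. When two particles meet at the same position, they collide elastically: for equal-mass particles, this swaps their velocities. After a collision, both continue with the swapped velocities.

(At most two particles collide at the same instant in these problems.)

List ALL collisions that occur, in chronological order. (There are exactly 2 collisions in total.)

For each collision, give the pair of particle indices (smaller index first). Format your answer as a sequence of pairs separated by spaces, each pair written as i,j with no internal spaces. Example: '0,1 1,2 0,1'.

Collision at t=5/4: particles 0 and 1 swap velocities; positions: p0=23/4 p1=23/4 p2=61/4; velocities now: v0=-1 v1=3 v2=1
Collision at t=6: particles 1 and 2 swap velocities; positions: p0=1 p1=20 p2=20; velocities now: v0=-1 v1=1 v2=3

Answer: 0,1 1,2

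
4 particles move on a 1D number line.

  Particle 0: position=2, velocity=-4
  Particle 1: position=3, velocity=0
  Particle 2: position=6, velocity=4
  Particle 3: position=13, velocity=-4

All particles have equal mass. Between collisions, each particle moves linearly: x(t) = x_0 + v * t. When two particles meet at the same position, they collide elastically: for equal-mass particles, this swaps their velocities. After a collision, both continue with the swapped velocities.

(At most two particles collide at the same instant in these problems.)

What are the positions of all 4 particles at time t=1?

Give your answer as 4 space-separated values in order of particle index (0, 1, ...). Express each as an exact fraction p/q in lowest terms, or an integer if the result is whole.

Answer: -2 3 9 10

Derivation:
Collision at t=7/8: particles 2 and 3 swap velocities; positions: p0=-3/2 p1=3 p2=19/2 p3=19/2; velocities now: v0=-4 v1=0 v2=-4 v3=4
Advance to t=1 (no further collisions before then); velocities: v0=-4 v1=0 v2=-4 v3=4; positions = -2 3 9 10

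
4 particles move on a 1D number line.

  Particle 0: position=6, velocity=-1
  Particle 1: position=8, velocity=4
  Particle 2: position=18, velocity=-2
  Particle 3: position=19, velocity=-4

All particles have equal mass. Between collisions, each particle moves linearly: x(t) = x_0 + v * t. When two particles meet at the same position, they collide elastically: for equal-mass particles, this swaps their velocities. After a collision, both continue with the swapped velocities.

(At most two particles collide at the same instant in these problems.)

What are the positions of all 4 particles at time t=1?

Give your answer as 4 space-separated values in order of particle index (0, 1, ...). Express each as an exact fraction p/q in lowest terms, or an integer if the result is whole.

Answer: 5 12 15 16

Derivation:
Collision at t=1/2: particles 2 and 3 swap velocities; positions: p0=11/2 p1=10 p2=17 p3=17; velocities now: v0=-1 v1=4 v2=-4 v3=-2
Advance to t=1 (no further collisions before then); velocities: v0=-1 v1=4 v2=-4 v3=-2; positions = 5 12 15 16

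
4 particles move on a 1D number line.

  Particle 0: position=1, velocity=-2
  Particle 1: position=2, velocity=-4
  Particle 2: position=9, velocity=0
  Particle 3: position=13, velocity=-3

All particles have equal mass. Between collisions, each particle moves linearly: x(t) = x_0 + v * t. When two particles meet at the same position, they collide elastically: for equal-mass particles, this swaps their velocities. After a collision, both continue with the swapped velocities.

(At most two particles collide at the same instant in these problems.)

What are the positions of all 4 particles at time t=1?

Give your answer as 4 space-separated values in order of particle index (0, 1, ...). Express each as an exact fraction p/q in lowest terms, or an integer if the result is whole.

Answer: -2 -1 9 10

Derivation:
Collision at t=1/2: particles 0 and 1 swap velocities; positions: p0=0 p1=0 p2=9 p3=23/2; velocities now: v0=-4 v1=-2 v2=0 v3=-3
Advance to t=1 (no further collisions before then); velocities: v0=-4 v1=-2 v2=0 v3=-3; positions = -2 -1 9 10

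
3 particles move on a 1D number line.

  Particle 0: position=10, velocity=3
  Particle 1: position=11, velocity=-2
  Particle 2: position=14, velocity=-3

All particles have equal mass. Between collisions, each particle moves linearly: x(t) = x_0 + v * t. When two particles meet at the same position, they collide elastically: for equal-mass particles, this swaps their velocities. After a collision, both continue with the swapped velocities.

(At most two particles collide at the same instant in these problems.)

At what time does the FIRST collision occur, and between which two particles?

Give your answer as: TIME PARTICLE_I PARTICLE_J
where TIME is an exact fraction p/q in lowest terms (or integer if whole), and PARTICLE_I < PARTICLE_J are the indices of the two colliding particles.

Answer: 1/5 0 1

Derivation:
Pair (0,1): pos 10,11 vel 3,-2 -> gap=1, closing at 5/unit, collide at t=1/5
Pair (1,2): pos 11,14 vel -2,-3 -> gap=3, closing at 1/unit, collide at t=3
Earliest collision: t=1/5 between 0 and 1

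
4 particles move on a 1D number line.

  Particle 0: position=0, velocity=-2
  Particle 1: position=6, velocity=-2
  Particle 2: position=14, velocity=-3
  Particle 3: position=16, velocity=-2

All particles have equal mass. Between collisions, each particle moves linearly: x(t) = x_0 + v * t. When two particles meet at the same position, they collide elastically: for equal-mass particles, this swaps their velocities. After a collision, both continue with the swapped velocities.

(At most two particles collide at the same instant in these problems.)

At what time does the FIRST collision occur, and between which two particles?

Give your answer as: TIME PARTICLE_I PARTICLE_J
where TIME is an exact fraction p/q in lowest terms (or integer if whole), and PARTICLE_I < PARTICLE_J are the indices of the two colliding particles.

Answer: 8 1 2

Derivation:
Pair (0,1): pos 0,6 vel -2,-2 -> not approaching (rel speed 0 <= 0)
Pair (1,2): pos 6,14 vel -2,-3 -> gap=8, closing at 1/unit, collide at t=8
Pair (2,3): pos 14,16 vel -3,-2 -> not approaching (rel speed -1 <= 0)
Earliest collision: t=8 between 1 and 2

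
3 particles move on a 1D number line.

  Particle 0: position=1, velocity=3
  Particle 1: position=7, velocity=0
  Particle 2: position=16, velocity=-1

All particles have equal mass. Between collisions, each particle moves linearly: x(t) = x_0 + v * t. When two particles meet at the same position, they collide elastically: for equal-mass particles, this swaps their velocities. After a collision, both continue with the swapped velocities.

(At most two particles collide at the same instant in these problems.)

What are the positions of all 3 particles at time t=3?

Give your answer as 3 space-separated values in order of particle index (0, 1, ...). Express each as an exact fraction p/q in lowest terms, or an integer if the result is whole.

Answer: 7 10 13

Derivation:
Collision at t=2: particles 0 and 1 swap velocities; positions: p0=7 p1=7 p2=14; velocities now: v0=0 v1=3 v2=-1
Advance to t=3 (no further collisions before then); velocities: v0=0 v1=3 v2=-1; positions = 7 10 13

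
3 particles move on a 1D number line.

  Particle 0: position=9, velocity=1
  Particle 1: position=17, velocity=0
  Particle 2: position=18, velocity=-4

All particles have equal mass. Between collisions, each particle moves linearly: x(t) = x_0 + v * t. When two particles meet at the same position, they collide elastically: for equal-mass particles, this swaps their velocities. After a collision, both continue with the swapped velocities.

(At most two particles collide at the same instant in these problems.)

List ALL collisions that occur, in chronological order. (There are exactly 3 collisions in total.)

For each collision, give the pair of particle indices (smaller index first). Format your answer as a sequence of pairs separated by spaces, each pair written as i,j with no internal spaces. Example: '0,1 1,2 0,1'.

Collision at t=1/4: particles 1 and 2 swap velocities; positions: p0=37/4 p1=17 p2=17; velocities now: v0=1 v1=-4 v2=0
Collision at t=9/5: particles 0 and 1 swap velocities; positions: p0=54/5 p1=54/5 p2=17; velocities now: v0=-4 v1=1 v2=0
Collision at t=8: particles 1 and 2 swap velocities; positions: p0=-14 p1=17 p2=17; velocities now: v0=-4 v1=0 v2=1

Answer: 1,2 0,1 1,2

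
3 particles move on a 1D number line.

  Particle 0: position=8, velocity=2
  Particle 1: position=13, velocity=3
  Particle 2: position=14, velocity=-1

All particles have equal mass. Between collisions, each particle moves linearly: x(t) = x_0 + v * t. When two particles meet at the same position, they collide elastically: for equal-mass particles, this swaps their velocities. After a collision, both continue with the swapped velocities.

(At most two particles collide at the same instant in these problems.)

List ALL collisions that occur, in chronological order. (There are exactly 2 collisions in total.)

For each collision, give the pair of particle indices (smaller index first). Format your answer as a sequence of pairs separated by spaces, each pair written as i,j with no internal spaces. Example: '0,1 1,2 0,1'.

Answer: 1,2 0,1

Derivation:
Collision at t=1/4: particles 1 and 2 swap velocities; positions: p0=17/2 p1=55/4 p2=55/4; velocities now: v0=2 v1=-1 v2=3
Collision at t=2: particles 0 and 1 swap velocities; positions: p0=12 p1=12 p2=19; velocities now: v0=-1 v1=2 v2=3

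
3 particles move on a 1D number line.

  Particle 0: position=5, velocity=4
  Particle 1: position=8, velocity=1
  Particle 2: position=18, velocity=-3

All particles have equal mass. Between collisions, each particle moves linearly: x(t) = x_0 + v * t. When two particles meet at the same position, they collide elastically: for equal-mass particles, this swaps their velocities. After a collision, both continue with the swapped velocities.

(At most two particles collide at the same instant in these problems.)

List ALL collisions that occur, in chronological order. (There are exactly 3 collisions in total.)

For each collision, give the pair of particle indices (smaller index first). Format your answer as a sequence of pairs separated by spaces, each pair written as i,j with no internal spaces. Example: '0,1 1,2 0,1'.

Collision at t=1: particles 0 and 1 swap velocities; positions: p0=9 p1=9 p2=15; velocities now: v0=1 v1=4 v2=-3
Collision at t=13/7: particles 1 and 2 swap velocities; positions: p0=69/7 p1=87/7 p2=87/7; velocities now: v0=1 v1=-3 v2=4
Collision at t=5/2: particles 0 and 1 swap velocities; positions: p0=21/2 p1=21/2 p2=15; velocities now: v0=-3 v1=1 v2=4

Answer: 0,1 1,2 0,1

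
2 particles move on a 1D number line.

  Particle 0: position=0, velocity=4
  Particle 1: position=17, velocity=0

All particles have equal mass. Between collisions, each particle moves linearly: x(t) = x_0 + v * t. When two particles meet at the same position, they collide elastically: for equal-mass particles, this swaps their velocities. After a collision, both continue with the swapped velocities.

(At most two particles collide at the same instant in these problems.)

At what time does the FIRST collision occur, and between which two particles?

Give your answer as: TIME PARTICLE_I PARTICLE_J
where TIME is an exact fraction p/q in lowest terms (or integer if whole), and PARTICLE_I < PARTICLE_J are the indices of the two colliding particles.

Pair (0,1): pos 0,17 vel 4,0 -> gap=17, closing at 4/unit, collide at t=17/4
Earliest collision: t=17/4 between 0 and 1

Answer: 17/4 0 1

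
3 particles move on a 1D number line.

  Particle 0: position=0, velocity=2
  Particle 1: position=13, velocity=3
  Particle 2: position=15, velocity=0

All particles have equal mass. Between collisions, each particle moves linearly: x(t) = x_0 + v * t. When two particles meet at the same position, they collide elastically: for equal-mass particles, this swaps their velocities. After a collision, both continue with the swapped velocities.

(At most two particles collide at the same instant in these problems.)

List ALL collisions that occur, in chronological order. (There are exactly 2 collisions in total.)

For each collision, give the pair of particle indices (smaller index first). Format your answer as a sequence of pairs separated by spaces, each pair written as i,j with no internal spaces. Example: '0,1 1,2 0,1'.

Collision at t=2/3: particles 1 and 2 swap velocities; positions: p0=4/3 p1=15 p2=15; velocities now: v0=2 v1=0 v2=3
Collision at t=15/2: particles 0 and 1 swap velocities; positions: p0=15 p1=15 p2=71/2; velocities now: v0=0 v1=2 v2=3

Answer: 1,2 0,1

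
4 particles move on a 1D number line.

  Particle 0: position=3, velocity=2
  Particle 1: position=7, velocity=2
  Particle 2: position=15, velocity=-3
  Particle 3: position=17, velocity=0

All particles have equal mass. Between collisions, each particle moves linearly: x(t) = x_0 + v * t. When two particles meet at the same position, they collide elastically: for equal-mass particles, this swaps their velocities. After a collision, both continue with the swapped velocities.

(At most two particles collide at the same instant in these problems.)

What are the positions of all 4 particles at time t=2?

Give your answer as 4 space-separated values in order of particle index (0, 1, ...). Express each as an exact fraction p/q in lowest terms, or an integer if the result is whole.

Answer: 7 9 11 17

Derivation:
Collision at t=8/5: particles 1 and 2 swap velocities; positions: p0=31/5 p1=51/5 p2=51/5 p3=17; velocities now: v0=2 v1=-3 v2=2 v3=0
Advance to t=2 (no further collisions before then); velocities: v0=2 v1=-3 v2=2 v3=0; positions = 7 9 11 17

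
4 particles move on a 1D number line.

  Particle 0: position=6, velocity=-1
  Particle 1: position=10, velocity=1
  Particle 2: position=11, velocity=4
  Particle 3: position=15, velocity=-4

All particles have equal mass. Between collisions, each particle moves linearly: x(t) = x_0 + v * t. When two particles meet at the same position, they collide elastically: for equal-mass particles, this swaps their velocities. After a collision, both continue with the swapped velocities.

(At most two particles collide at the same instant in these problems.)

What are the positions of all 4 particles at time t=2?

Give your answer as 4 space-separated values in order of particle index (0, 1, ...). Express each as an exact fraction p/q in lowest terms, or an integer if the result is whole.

Answer: 4 7 12 19

Derivation:
Collision at t=1/2: particles 2 and 3 swap velocities; positions: p0=11/2 p1=21/2 p2=13 p3=13; velocities now: v0=-1 v1=1 v2=-4 v3=4
Collision at t=1: particles 1 and 2 swap velocities; positions: p0=5 p1=11 p2=11 p3=15; velocities now: v0=-1 v1=-4 v2=1 v3=4
Advance to t=2 (no further collisions before then); velocities: v0=-1 v1=-4 v2=1 v3=4; positions = 4 7 12 19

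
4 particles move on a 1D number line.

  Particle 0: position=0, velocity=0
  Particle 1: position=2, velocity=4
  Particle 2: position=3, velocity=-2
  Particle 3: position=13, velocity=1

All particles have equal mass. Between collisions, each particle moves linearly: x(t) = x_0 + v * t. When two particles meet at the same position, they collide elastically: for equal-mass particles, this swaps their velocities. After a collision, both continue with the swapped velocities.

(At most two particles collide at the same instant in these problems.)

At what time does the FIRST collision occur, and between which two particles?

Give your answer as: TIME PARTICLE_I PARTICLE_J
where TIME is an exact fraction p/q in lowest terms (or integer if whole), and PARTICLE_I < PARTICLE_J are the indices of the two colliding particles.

Answer: 1/6 1 2

Derivation:
Pair (0,1): pos 0,2 vel 0,4 -> not approaching (rel speed -4 <= 0)
Pair (1,2): pos 2,3 vel 4,-2 -> gap=1, closing at 6/unit, collide at t=1/6
Pair (2,3): pos 3,13 vel -2,1 -> not approaching (rel speed -3 <= 0)
Earliest collision: t=1/6 between 1 and 2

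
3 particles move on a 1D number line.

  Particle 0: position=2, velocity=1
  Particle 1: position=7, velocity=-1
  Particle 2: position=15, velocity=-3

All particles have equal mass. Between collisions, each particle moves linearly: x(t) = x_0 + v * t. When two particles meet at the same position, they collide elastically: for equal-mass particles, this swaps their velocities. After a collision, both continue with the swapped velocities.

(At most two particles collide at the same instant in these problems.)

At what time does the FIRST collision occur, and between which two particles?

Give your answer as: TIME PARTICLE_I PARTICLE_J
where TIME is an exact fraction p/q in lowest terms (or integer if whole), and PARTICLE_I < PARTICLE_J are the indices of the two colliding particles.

Pair (0,1): pos 2,7 vel 1,-1 -> gap=5, closing at 2/unit, collide at t=5/2
Pair (1,2): pos 7,15 vel -1,-3 -> gap=8, closing at 2/unit, collide at t=4
Earliest collision: t=5/2 between 0 and 1

Answer: 5/2 0 1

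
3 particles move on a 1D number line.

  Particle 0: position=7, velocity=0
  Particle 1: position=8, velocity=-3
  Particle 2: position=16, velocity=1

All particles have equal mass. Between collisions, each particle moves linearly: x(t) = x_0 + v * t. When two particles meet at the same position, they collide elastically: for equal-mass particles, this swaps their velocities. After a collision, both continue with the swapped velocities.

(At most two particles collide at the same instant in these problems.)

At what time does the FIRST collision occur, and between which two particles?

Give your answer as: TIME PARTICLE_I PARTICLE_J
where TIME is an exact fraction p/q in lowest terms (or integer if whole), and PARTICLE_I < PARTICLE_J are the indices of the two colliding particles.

Pair (0,1): pos 7,8 vel 0,-3 -> gap=1, closing at 3/unit, collide at t=1/3
Pair (1,2): pos 8,16 vel -3,1 -> not approaching (rel speed -4 <= 0)
Earliest collision: t=1/3 between 0 and 1

Answer: 1/3 0 1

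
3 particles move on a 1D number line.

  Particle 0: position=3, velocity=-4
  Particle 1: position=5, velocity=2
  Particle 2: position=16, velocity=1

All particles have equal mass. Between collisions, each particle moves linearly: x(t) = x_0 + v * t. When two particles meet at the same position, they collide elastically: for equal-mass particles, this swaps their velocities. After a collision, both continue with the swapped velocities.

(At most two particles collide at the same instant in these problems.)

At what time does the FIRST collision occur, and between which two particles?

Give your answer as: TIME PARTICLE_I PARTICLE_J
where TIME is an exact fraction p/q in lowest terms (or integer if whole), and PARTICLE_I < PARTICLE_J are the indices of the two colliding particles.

Answer: 11 1 2

Derivation:
Pair (0,1): pos 3,5 vel -4,2 -> not approaching (rel speed -6 <= 0)
Pair (1,2): pos 5,16 vel 2,1 -> gap=11, closing at 1/unit, collide at t=11
Earliest collision: t=11 between 1 and 2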